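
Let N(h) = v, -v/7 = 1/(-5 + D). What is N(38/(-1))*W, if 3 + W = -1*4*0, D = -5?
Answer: -21/10 ≈ -2.1000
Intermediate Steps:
W = -3 (W = -3 - 1*4*0 = -3 - 4*0 = -3 + 0 = -3)
v = 7/10 (v = -7/(-5 - 5) = -7/(-10) = -7*(-⅒) = 7/10 ≈ 0.70000)
N(h) = 7/10
N(38/(-1))*W = (7/10)*(-3) = -21/10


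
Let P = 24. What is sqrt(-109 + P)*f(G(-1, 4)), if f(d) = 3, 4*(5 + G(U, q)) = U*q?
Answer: 3*I*sqrt(85) ≈ 27.659*I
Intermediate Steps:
G(U, q) = -5 + U*q/4 (G(U, q) = -5 + (U*q)/4 = -5 + U*q/4)
sqrt(-109 + P)*f(G(-1, 4)) = sqrt(-109 + 24)*3 = sqrt(-85)*3 = (I*sqrt(85))*3 = 3*I*sqrt(85)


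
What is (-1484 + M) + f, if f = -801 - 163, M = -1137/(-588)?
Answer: -479429/196 ≈ -2446.1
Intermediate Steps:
M = 379/196 (M = -1137*(-1/588) = 379/196 ≈ 1.9337)
f = -964
(-1484 + M) + f = (-1484 + 379/196) - 964 = -290485/196 - 964 = -479429/196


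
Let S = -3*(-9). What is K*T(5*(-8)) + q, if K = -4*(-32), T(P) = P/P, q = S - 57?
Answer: 98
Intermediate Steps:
S = 27
q = -30 (q = 27 - 57 = -30)
T(P) = 1
K = 128
K*T(5*(-8)) + q = 128*1 - 30 = 128 - 30 = 98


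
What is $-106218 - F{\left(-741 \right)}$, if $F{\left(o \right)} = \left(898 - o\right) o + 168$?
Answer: $1108113$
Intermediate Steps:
$F{\left(o \right)} = 168 + o \left(898 - o\right)$ ($F{\left(o \right)} = o \left(898 - o\right) + 168 = 168 + o \left(898 - o\right)$)
$-106218 - F{\left(-741 \right)} = -106218 - \left(168 - \left(-741\right)^{2} + 898 \left(-741\right)\right) = -106218 - \left(168 - 549081 - 665418\right) = -106218 - -1214331 = -106218 + 1214331 = 1108113$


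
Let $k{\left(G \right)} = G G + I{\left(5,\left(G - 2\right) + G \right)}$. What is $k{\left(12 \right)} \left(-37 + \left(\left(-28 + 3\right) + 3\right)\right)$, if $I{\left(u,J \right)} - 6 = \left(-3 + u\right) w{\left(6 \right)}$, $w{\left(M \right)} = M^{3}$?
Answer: $-34338$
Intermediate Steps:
$I{\left(u,J \right)} = -642 + 216 u$ ($I{\left(u,J \right)} = 6 + \left(-3 + u\right) 6^{3} = 6 + \left(-3 + u\right) 216 = 6 + \left(-648 + 216 u\right) = -642 + 216 u$)
$k{\left(G \right)} = 438 + G^{2}$ ($k{\left(G \right)} = G G + \left(-642 + 216 \cdot 5\right) = G^{2} + \left(-642 + 1080\right) = G^{2} + 438 = 438 + G^{2}$)
$k{\left(12 \right)} \left(-37 + \left(\left(-28 + 3\right) + 3\right)\right) = \left(438 + 12^{2}\right) \left(-37 + \left(\left(-28 + 3\right) + 3\right)\right) = \left(438 + 144\right) \left(-37 + \left(-25 + 3\right)\right) = 582 \left(-37 - 22\right) = 582 \left(-59\right) = -34338$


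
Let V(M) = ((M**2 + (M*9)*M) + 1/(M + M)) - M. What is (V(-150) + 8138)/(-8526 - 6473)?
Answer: -69986399/4499700 ≈ -15.554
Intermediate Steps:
V(M) = 1/(2*M) - M + 10*M**2 (V(M) = ((M**2 + (9*M)*M) + 1/(2*M)) - M = ((M**2 + 9*M**2) + 1/(2*M)) - M = (10*M**2 + 1/(2*M)) - M = (1/(2*M) + 10*M**2) - M = 1/(2*M) - M + 10*M**2)
(V(-150) + 8138)/(-8526 - 6473) = (((1/2)/(-150) - 1*(-150) + 10*(-150)**2) + 8138)/(-8526 - 6473) = (((1/2)*(-1/150) + 150 + 10*22500) + 8138)/(-14999) = ((-1/300 + 150 + 225000) + 8138)*(-1/14999) = (67544999/300 + 8138)*(-1/14999) = (69986399/300)*(-1/14999) = -69986399/4499700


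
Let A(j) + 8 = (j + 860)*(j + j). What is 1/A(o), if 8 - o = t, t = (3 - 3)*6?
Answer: 1/13880 ≈ 7.2046e-5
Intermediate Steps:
t = 0 (t = 0*6 = 0)
o = 8 (o = 8 - 1*0 = 8 + 0 = 8)
A(j) = -8 + 2*j*(860 + j) (A(j) = -8 + (j + 860)*(j + j) = -8 + (860 + j)*(2*j) = -8 + 2*j*(860 + j))
1/A(o) = 1/(-8 + 2*8**2 + 1720*8) = 1/(-8 + 2*64 + 13760) = 1/(-8 + 128 + 13760) = 1/13880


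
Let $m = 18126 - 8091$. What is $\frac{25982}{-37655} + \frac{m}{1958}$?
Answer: $\frac{326995169}{73728490} \approx 4.4351$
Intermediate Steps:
$m = 10035$ ($m = 18126 - 8091 = 10035$)
$\frac{25982}{-37655} + \frac{m}{1958} = \frac{25982}{-37655} + \frac{10035}{1958} = 25982 \left(- \frac{1}{37655}\right) + 10035 \cdot \frac{1}{1958} = - \frac{25982}{37655} + \frac{10035}{1958} = \frac{326995169}{73728490}$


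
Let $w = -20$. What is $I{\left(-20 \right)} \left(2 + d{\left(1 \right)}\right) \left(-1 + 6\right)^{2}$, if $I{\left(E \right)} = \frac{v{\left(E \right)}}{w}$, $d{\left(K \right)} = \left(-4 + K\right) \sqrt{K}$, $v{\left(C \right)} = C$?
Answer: $-25$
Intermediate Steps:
$d{\left(K \right)} = \sqrt{K} \left(-4 + K\right)$
$I{\left(E \right)} = - \frac{E}{20}$ ($I{\left(E \right)} = \frac{E}{-20} = E \left(- \frac{1}{20}\right) = - \frac{E}{20}$)
$I{\left(-20 \right)} \left(2 + d{\left(1 \right)}\right) \left(-1 + 6\right)^{2} = \left(- \frac{1}{20}\right) \left(-20\right) \left(2 + \sqrt{1} \left(-4 + 1\right)\right) \left(-1 + 6\right)^{2} = 1 \left(2 + 1 \left(-3\right)\right) 5^{2} = 1 \left(2 - 3\right) 25 = 1 \left(\left(-1\right) 25\right) = 1 \left(-25\right) = -25$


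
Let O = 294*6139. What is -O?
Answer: -1804866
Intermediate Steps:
O = 1804866
-O = -1*1804866 = -1804866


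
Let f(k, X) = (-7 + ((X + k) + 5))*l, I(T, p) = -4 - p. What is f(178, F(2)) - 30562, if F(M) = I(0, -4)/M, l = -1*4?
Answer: -31266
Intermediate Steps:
l = -4
F(M) = 0 (F(M) = (-4 - 1*(-4))/M = (-4 + 4)/M = 0/M = 0)
f(k, X) = 8 - 4*X - 4*k (f(k, X) = (-7 + ((X + k) + 5))*(-4) = (-7 + (5 + X + k))*(-4) = (-2 + X + k)*(-4) = 8 - 4*X - 4*k)
f(178, F(2)) - 30562 = (8 - 4*0 - 4*178) - 30562 = (8 + 0 - 712) - 30562 = -704 - 30562 = -31266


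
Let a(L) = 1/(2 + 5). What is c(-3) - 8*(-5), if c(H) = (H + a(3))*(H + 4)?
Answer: 260/7 ≈ 37.143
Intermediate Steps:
a(L) = ⅐ (a(L) = 1/7 = ⅐)
c(H) = (4 + H)*(⅐ + H) (c(H) = (H + ⅐)*(H + 4) = (⅐ + H)*(4 + H) = (4 + H)*(⅐ + H))
c(-3) - 8*(-5) = (4/7 + (-3)² + (29/7)*(-3)) - 8*(-5) = (4/7 + 9 - 87/7) + 40 = -20/7 + 40 = 260/7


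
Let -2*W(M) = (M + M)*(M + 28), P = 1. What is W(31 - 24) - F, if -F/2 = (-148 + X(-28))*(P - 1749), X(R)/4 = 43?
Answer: -84149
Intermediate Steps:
X(R) = 172 (X(R) = 4*43 = 172)
W(M) = -M*(28 + M) (W(M) = -(M + M)*(M + 28)/2 = -2*M*(28 + M)/2 = -M*(28 + M))
F = 83904 (F = -2*(-148 + 172)*(1 - 1749) = -48*(-1748) = -2*(-41952) = 83904)
W(31 - 24) - F = -(31 - 24)*(28 + (31 - 24)) - 1*83904 = -1*7*(28 + 7) - 83904 = -1*7*35 - 83904 = -245 - 83904 = -84149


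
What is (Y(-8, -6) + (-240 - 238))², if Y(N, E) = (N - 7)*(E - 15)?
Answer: 26569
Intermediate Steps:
Y(N, E) = (-15 + E)*(-7 + N) (Y(N, E) = (-7 + N)*(-15 + E) = (-15 + E)*(-7 + N))
(Y(-8, -6) + (-240 - 238))² = ((105 - 15*(-8) - 7*(-6) - 6*(-8)) + (-240 - 238))² = ((105 + 120 + 42 + 48) - 478)² = (315 - 478)² = (-163)² = 26569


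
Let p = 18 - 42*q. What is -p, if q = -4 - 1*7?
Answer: -480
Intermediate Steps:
q = -11 (q = -4 - 7 = -11)
p = 480 (p = 18 - 42*(-11) = 18 + 462 = 480)
-p = -1*480 = -480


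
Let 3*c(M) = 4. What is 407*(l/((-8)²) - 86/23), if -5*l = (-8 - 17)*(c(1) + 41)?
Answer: -776149/4416 ≈ -175.76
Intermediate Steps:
c(M) = 4/3 (c(M) = (⅓)*4 = 4/3)
l = 635/3 (l = -(-8 - 17)*(4/3 + 41)/5 = -(-5)*127/3 = -⅕*(-3175/3) = 635/3 ≈ 211.67)
407*(l/((-8)²) - 86/23) = 407*(635/(3*((-8)²)) - 86/23) = 407*((635/3)/64 - 86*1/23) = 407*((635/3)*(1/64) - 86/23) = 407*(635/192 - 86/23) = 407*(-1907/4416) = -776149/4416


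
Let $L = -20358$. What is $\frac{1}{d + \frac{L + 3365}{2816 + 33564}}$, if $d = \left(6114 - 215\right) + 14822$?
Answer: $\frac{36380}{753812987} \approx 4.8261 \cdot 10^{-5}$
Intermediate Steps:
$d = 20721$ ($d = 5899 + 14822 = 20721$)
$\frac{1}{d + \frac{L + 3365}{2816 + 33564}} = \frac{1}{20721 + \frac{-20358 + 3365}{2816 + 33564}} = \frac{1}{20721 - \frac{16993}{36380}} = \frac{1}{\frac{753812987}{36380}} = \frac{36380}{753812987}$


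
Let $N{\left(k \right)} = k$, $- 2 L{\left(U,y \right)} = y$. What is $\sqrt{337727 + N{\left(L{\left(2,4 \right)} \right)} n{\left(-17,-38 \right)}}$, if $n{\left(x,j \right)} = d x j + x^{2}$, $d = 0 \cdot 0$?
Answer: $3 \sqrt{37461} \approx 580.65$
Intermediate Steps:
$L{\left(U,y \right)} = - \frac{y}{2}$
$d = 0$
$n{\left(x,j \right)} = x^{2}$ ($n{\left(x,j \right)} = 0 x j + x^{2} = 0 j + x^{2} = 0 + x^{2} = x^{2}$)
$\sqrt{337727 + N{\left(L{\left(2,4 \right)} \right)} n{\left(-17,-38 \right)}} = \sqrt{337727 + \left(- \frac{1}{2}\right) 4 \left(-17\right)^{2}} = \sqrt{337727 - 578} = \sqrt{337149} = 3 \sqrt{37461}$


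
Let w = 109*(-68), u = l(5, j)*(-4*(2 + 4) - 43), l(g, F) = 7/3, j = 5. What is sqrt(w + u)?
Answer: I*sqrt(68115)/3 ≈ 86.996*I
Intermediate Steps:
l(g, F) = 7/3 (l(g, F) = 7*(1/3) = 7/3)
u = -469/3 (u = 7*(-4*(2 + 4) - 43)/3 = 7*(-4*6 - 43)/3 = 7*(-24 - 43)/3 = (7/3)*(-67) = -469/3 ≈ -156.33)
w = -7412
sqrt(w + u) = sqrt(-7412 - 469/3) = sqrt(-22705/3) = I*sqrt(68115)/3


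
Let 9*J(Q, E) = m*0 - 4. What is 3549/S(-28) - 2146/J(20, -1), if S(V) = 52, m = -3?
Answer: 19587/4 ≈ 4896.8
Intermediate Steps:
J(Q, E) = -4/9 (J(Q, E) = (-3*0 - 4)/9 = (0 - 4)/9 = (⅑)*(-4) = -4/9)
3549/S(-28) - 2146/J(20, -1) = 3549/52 - 2146/(-4/9) = 3549*(1/52) - 2146*(-9/4) = 273/4 + 9657/2 = 19587/4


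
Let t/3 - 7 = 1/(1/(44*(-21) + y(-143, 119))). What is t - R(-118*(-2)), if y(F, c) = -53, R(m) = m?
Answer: -3146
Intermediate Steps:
t = -2910 (t = 21 + 3/(1/(44*(-21) - 53)) = 21 + 3/(1/(-924 - 53)) = 21 + 3/(1/(-977)) = 21 + 3/(-1/977) = 21 + 3*(-977) = 21 - 2931 = -2910)
t - R(-118*(-2)) = -2910 - (-118)*(-2) = -2910 - 1*236 = -2910 - 236 = -3146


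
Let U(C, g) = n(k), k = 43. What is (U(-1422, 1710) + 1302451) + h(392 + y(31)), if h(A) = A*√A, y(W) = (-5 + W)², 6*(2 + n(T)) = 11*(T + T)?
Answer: 3907820/3 + 2136*√267 ≈ 1.3375e+6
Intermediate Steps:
n(T) = -2 + 11*T/3 (n(T) = -2 + (11*(T + T))/6 = -2 + (11*(2*T))/6 = -2 + (22*T)/6 = -2 + 11*T/3)
U(C, g) = 467/3 (U(C, g) = -2 + (11/3)*43 = -2 + 473/3 = 467/3)
h(A) = A^(3/2)
(U(-1422, 1710) + 1302451) + h(392 + y(31)) = (467/3 + 1302451) + (392 + (-5 + 31)²)^(3/2) = 3907820/3 + (392 + 26²)^(3/2) = 3907820/3 + (392 + 676)^(3/2) = 3907820/3 + 1068^(3/2) = 3907820/3 + 2136*√267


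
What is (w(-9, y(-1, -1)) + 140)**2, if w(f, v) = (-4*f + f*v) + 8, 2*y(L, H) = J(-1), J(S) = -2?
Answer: 37249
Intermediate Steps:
y(L, H) = -1 (y(L, H) = (1/2)*(-2) = -1)
w(f, v) = 8 - 4*f + f*v
(w(-9, y(-1, -1)) + 140)**2 = ((8 - 4*(-9) - 9*(-1)) + 140)**2 = ((8 + 36 + 9) + 140)**2 = (53 + 140)**2 = 193**2 = 37249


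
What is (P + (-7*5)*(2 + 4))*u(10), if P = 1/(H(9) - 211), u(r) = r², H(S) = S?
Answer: -2121050/101 ≈ -21001.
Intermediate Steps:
P = -1/202 (P = 1/(9 - 211) = 1/(-202) = -1/202 ≈ -0.0049505)
(P + (-7*5)*(2 + 4))*u(10) = (-1/202 + (-7*5)*(2 + 4))*10² = (-1/202 - 35*6)*100 = (-1/202 - 210)*100 = -42421/202*100 = -2121050/101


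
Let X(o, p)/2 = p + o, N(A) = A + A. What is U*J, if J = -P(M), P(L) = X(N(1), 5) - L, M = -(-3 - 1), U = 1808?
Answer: -18080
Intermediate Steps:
N(A) = 2*A
X(o, p) = 2*o + 2*p (X(o, p) = 2*(p + o) = 2*(o + p) = 2*o + 2*p)
M = 4 (M = -1*(-4) = 4)
P(L) = 14 - L (P(L) = (2*(2*1) + 2*5) - L = (2*2 + 10) - L = (4 + 10) - L = 14 - L)
J = -10 (J = -(14 - 1*4) = -(14 - 4) = -1*10 = -10)
U*J = 1808*(-10) = -18080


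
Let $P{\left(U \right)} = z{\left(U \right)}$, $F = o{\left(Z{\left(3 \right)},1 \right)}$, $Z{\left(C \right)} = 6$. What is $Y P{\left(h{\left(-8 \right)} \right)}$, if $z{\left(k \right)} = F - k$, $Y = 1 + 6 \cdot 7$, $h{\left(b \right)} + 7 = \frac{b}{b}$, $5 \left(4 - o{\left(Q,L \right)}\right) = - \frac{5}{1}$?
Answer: $473$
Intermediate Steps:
$o{\left(Q,L \right)} = 5$ ($o{\left(Q,L \right)} = 4 - \frac{\left(-5\right) 1^{-1}}{5} = 4 - \frac{\left(-5\right) 1}{5} = 4 - -1 = 4 + 1 = 5$)
$h{\left(b \right)} = -6$ ($h{\left(b \right)} = -7 + \frac{b}{b} = -7 + 1 = -6$)
$F = 5$
$Y = 43$ ($Y = 1 + 42 = 43$)
$z{\left(k \right)} = 5 - k$
$P{\left(U \right)} = 5 - U$
$Y P{\left(h{\left(-8 \right)} \right)} = 43 \left(5 - -6\right) = 43 \left(5 + 6\right) = 43 \cdot 11 = 473$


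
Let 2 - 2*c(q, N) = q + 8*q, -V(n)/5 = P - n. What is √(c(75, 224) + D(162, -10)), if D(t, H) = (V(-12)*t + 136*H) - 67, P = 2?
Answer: I*√52414/2 ≈ 114.47*I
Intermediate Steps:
V(n) = -10 + 5*n (V(n) = -5*(2 - n) = -10 + 5*n)
c(q, N) = 1 - 9*q/2 (c(q, N) = 1 - (q + 8*q)/2 = 1 - 9*q/2)
D(t, H) = -67 - 70*t + 136*H (D(t, H) = ((-10 + 5*(-12))*t + 136*H) - 67 = ((-10 - 60)*t + 136*H) - 67 = (-70*t + 136*H) - 67 = -67 - 70*t + 136*H)
√(c(75, 224) + D(162, -10)) = √((1 - 9/2*75) + (-67 - 70*162 + 136*(-10))) = √((1 - 675/2) + (-67 - 11340 - 1360)) = √(-673/2 - 12767) = √(-26207/2) = I*√52414/2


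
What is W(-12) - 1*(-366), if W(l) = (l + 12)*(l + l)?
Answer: 366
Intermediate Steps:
W(l) = 2*l*(12 + l) (W(l) = (12 + l)*(2*l) = 2*l*(12 + l))
W(-12) - 1*(-366) = 2*(-12)*(12 - 12) - 1*(-366) = 2*(-12)*0 + 366 = 0 + 366 = 366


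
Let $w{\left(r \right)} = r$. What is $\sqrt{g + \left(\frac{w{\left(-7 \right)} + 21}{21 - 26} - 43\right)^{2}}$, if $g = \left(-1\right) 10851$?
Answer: $\frac{7 i \sqrt{4466}}{5} \approx 93.559 i$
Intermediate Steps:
$g = -10851$
$\sqrt{g + \left(\frac{w{\left(-7 \right)} + 21}{21 - 26} - 43\right)^{2}} = \sqrt{-10851 + \left(\frac{-7 + 21}{21 - 26} - 43\right)^{2}} = \sqrt{-10851 + \left(\frac{14}{-5} - 43\right)^{2}} = \sqrt{-10851 + \left(14 \left(- \frac{1}{5}\right) - 43\right)^{2}} = \sqrt{-10851 + \left(- \frac{14}{5} - 43\right)^{2}} = \sqrt{-10851 + \left(- \frac{229}{5}\right)^{2}} = \sqrt{-10851 + \frac{52441}{25}} = \sqrt{- \frac{218834}{25}} = \frac{7 i \sqrt{4466}}{5}$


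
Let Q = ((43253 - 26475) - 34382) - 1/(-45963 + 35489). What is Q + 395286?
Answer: 3955841269/10474 ≈ 3.7768e+5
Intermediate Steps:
Q = -184384295/10474 (Q = (16778 - 34382) - 1/(-10474) = -17604 - 1*(-1/10474) = -17604 + 1/10474 = -184384295/10474 ≈ -17604.)
Q + 395286 = -184384295/10474 + 395286 = 3955841269/10474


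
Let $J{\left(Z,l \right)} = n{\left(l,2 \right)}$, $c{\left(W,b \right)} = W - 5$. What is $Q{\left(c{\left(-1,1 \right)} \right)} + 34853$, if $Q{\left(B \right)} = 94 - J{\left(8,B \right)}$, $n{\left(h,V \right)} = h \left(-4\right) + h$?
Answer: $34929$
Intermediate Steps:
$n{\left(h,V \right)} = - 3 h$ ($n{\left(h,V \right)} = - 4 h + h = - 3 h$)
$c{\left(W,b \right)} = -5 + W$
$J{\left(Z,l \right)} = - 3 l$
$Q{\left(B \right)} = 94 + 3 B$ ($Q{\left(B \right)} = 94 - - 3 B = 94 + 3 B$)
$Q{\left(c{\left(-1,1 \right)} \right)} + 34853 = \left(94 + 3 \left(-5 - 1\right)\right) + 34853 = \left(94 + 3 \left(-6\right)\right) + 34853 = \left(94 - 18\right) + 34853 = 76 + 34853 = 34929$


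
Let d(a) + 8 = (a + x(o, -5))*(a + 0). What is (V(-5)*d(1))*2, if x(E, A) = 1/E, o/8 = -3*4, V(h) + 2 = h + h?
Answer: 673/4 ≈ 168.25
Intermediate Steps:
V(h) = -2 + 2*h (V(h) = -2 + (h + h) = -2 + 2*h)
o = -96 (o = 8*(-3*4) = 8*(-12) = -96)
d(a) = -8 + a*(-1/96 + a) (d(a) = -8 + (a + 1/(-96))*(a + 0) = -8 + (a - 1/96)*a = -8 + (-1/96 + a)*a = -8 + a*(-1/96 + a))
(V(-5)*d(1))*2 = ((-2 + 2*(-5))*(-8 + 1² - 1/96*1))*2 = ((-2 - 10)*(-8 + 1 - 1/96))*2 = -12*(-673/96)*2 = (673/8)*2 = 673/4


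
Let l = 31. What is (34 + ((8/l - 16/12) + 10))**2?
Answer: 15936064/8649 ≈ 1842.5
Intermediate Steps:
(34 + ((8/l - 16/12) + 10))**2 = (34 + ((8/31 - 16/12) + 10))**2 = (34 + ((8*(1/31) - 16*1/12) + 10))**2 = (34 + ((8/31 - 4/3) + 10))**2 = (34 + (-100/93 + 10))**2 = (34 + 830/93)**2 = (3992/93)**2 = 15936064/8649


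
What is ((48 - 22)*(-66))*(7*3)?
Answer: -36036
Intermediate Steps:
((48 - 22)*(-66))*(7*3) = (26*(-66))*21 = -1716*21 = -36036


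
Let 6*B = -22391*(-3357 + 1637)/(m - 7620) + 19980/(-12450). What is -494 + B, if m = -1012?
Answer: -40069763/32370 ≈ -1237.9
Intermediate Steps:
B = -24078983/32370 (B = (-22391*(-3357 + 1637)/(-1012 - 7620) + 19980/(-12450))/6 = (-22391/((-8632/(-1720))) + 19980*(-1/12450))/6 = (-22391/((-8632*(-1/1720))) - 666/415)/6 = (-22391/1079/215 - 666/415)/6 = (-22391*215/1079 - 666/415)/6 = (-4814065/1079 - 666/415)/6 = (⅙)*(-24078983/5395) = -24078983/32370 ≈ -743.87)
-494 + B = -494 - 24078983/32370 = -40069763/32370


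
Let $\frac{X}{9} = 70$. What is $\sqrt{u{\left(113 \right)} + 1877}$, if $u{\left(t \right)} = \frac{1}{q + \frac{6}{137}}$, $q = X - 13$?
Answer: $\frac{2 \sqrt{3353341396405}}{84535} \approx 43.324$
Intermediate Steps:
$X = 630$ ($X = 9 \cdot 70 = 630$)
$q = 617$ ($q = 630 - 13 = 617$)
$u{\left(t \right)} = \frac{137}{84535}$ ($u{\left(t \right)} = \frac{1}{617 + \frac{6}{137}} = \frac{1}{\frac{84535}{137}} = \frac{137}{84535}$)
$\sqrt{u{\left(113 \right)} + 1877} = \sqrt{\frac{137}{84535} + 1877} = \sqrt{\frac{158672332}{84535}} = \frac{2 \sqrt{3353341396405}}{84535}$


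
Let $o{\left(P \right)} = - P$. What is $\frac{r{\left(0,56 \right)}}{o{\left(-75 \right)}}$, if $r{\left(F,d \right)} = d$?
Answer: $\frac{56}{75} \approx 0.74667$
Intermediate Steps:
$\frac{r{\left(0,56 \right)}}{o{\left(-75 \right)}} = \frac{56}{\left(-1\right) \left(-75\right)} = \frac{56}{75}$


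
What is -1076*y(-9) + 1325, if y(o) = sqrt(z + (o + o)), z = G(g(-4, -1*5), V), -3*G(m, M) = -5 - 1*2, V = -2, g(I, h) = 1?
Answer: 1325 - 1076*I*sqrt(141)/3 ≈ 1325.0 - 4258.9*I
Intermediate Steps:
G(m, M) = 7/3 (G(m, M) = -(-5 - 1*2)/3 = -(-5 - 2)/3 = -1/3*(-7) = 7/3)
z = 7/3 ≈ 2.3333
y(o) = sqrt(7/3 + 2*o) (y(o) = sqrt(7/3 + (o + o)) = sqrt(7/3 + 2*o))
-1076*y(-9) + 1325 = -1076*sqrt(21 + 18*(-9))/3 + 1325 = -1076*sqrt(21 - 162)/3 + 1325 = -1076*sqrt(-141)/3 + 1325 = -1076*I*sqrt(141)/3 + 1325 = 1325 - 1076*I*sqrt(141)/3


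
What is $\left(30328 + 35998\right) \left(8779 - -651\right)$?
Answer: $625454180$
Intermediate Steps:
$\left(30328 + 35998\right) \left(8779 - -651\right) = 66326 \left(8779 + 651\right) = 66326 \cdot 9430 = 625454180$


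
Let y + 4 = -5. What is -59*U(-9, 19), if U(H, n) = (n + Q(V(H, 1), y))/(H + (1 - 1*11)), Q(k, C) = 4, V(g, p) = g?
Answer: 1357/19 ≈ 71.421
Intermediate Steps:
y = -9 (y = -4 - 5 = -9)
U(H, n) = (4 + n)/(-10 + H) (U(H, n) = (n + 4)/(H + (1 - 1*11)) = (4 + n)/(H + (1 - 11)) = (4 + n)/(H - 10) = (4 + n)/(-10 + H))
-59*U(-9, 19) = -59*(4 + 19)/(-10 - 9) = -59*23/(-19) = -(-59)*23/19 = -59*(-23/19) = 1357/19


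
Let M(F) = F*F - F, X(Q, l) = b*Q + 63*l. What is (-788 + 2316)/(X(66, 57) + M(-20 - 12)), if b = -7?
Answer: 1528/4185 ≈ 0.36511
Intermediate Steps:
X(Q, l) = -7*Q + 63*l
M(F) = F² - F
(-788 + 2316)/(X(66, 57) + M(-20 - 12)) = (-788 + 2316)/((-7*66 + 63*57) + (-20 - 12)*(-1 + (-20 - 12))) = 1528/((-462 + 3591) - 32*(-1 - 32)) = 1528/(3129 - 32*(-33)) = 1528/(3129 + 1056) = 1528/4185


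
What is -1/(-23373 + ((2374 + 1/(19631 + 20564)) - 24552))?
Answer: 40195/1830922444 ≈ 2.1953e-5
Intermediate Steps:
-1/(-23373 + ((2374 + 1/(19631 + 20564)) - 24552)) = -1/(-23373 + ((2374 + 1/40195) - 24552)) = -1/(-23373 + (95422931/40195 - 24552)) = -1/(-23373 - 891444709/40195) = -1/(-1830922444/40195) = -1*(-40195/1830922444) = 40195/1830922444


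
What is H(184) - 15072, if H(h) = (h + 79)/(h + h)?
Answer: -5546233/368 ≈ -15071.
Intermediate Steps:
H(h) = (79 + h)/(2*h) (H(h) = (79 + h)/((2*h)) = (79 + h)*(1/(2*h)) = (79 + h)/(2*h))
H(184) - 15072 = (½)*(79 + 184)/184 - 15072 = (½)*(1/184)*263 - 15072 = 263/368 - 15072 = -5546233/368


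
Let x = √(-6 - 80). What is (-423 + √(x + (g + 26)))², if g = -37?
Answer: (423 - √(-11 + I*√86))² ≈ 1.7782e+5 - 3005.0*I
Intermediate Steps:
x = I*√86 (x = √(-86) = I*√86 ≈ 9.2736*I)
(-423 + √(x + (g + 26)))² = (-423 + √(I*√86 + (-37 + 26)))² = (-423 + √(I*√86 - 11))² = (-423 + √(-11 + I*√86))²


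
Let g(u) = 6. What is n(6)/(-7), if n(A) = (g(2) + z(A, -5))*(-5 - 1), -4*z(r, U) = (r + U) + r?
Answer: 51/14 ≈ 3.6429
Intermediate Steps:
z(r, U) = -r/2 - U/4 (z(r, U) = -((r + U) + r)/4 = -((U + r) + r)/4 = -(U + 2*r)/4 = -r/2 - U/4)
n(A) = -87/2 + 3*A (n(A) = (6 + (-A/2 - 1/4*(-5)))*(-5 - 1) = (6 + (-A/2 + 5/4))*(-6) = (6 + (5/4 - A/2))*(-6) = (29/4 - A/2)*(-6) = -87/2 + 3*A)
n(6)/(-7) = (-87/2 + 3*6)/(-7) = (-87/2 + 18)*(-1/7) = -51/2*(-1/7) = 51/14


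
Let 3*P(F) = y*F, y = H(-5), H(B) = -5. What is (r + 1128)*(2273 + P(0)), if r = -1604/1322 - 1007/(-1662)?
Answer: 2815185961327/1098582 ≈ 2.5626e+6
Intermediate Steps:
y = -5
r = -667297/1098582 (r = -1604*1/1322 - 1007*(-1/1662) = -802/661 + 1007/1662 = -667297/1098582 ≈ -0.60742)
P(F) = -5*F/3 (P(F) = (-5*F)/3 = -5*F/3)
(r + 1128)*(2273 + P(0)) = (-667297/1098582 + 1128)*(2273 - 5/3*0) = 1238533199*(2273 + 0)/1098582 = (1238533199/1098582)*2273 = 2815185961327/1098582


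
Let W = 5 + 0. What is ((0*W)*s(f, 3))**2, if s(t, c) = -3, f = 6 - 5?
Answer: 0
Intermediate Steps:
W = 5
f = 1
((0*W)*s(f, 3))**2 = ((0*5)*(-3))**2 = (0*(-3))**2 = 0**2 = 0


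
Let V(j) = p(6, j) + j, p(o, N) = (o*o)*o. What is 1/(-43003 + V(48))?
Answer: -1/42739 ≈ -2.3398e-5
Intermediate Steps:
p(o, N) = o³ (p(o, N) = o²*o = o³)
V(j) = 216 + j (V(j) = 6³ + j = 216 + j)
1/(-43003 + V(48)) = 1/(-43003 + (216 + 48)) = 1/(-43003 + 264) = 1/(-42739) = -1/42739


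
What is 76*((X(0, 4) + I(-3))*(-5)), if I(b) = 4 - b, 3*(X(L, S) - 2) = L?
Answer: -3420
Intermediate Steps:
X(L, S) = 2 + L/3
76*((X(0, 4) + I(-3))*(-5)) = 76*(((2 + (1/3)*0) + (4 - 1*(-3)))*(-5)) = 76*(((2 + 0) + (4 + 3))*(-5)) = 76*((2 + 7)*(-5)) = 76*(9*(-5)) = 76*(-45) = -3420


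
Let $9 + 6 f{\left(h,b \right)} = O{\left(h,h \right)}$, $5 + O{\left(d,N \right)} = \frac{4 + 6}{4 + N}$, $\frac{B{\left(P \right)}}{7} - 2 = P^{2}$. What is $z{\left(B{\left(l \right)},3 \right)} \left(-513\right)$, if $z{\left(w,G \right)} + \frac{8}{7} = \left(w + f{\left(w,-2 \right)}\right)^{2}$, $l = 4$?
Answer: $- \frac{37130004687}{4732} \approx -7.8466 \cdot 10^{6}$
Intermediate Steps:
$B{\left(P \right)} = 14 + 7 P^{2}$
$O{\left(d,N \right)} = -5 + \frac{10}{4 + N}$ ($O{\left(d,N \right)} = -5 + \frac{4 + 6}{4 + N} = -5 + \frac{10}{4 + N}$)
$f{\left(h,b \right)} = - \frac{3}{2} + \frac{5 \left(-2 - h\right)}{6 \left(4 + h\right)}$ ($f{\left(h,b \right)} = - \frac{3}{2} + \frac{5 \frac{1}{4 + h} \left(-2 - h\right)}{6} = - \frac{3}{2} + \frac{5 \left(-2 - h\right)}{6 \left(4 + h\right)}$)
$z{\left(w,G \right)} = - \frac{8}{7} + \left(w + \frac{-23 - 7 w}{3 \left(4 + w\right)}\right)^{2}$
$z{\left(B{\left(l \right)},3 \right)} \left(-513\right) = \frac{2551 - 2186 \left(14 + 7 \cdot 4^{2}\right) - 863 \left(14 + 7 \cdot 4^{2}\right)^{2} + 63 \left(14 + 7 \cdot 4^{2}\right)^{4} + 210 \left(14 + 7 \cdot 4^{2}\right)^{3}}{63 \left(16 + \left(14 + 7 \cdot 4^{2}\right)^{2} + 8 \left(14 + 7 \cdot 4^{2}\right)\right)} \left(-513\right) = \frac{2551 - 2186 \left(14 + 7 \cdot 16\right) - 863 \left(14 + 7 \cdot 16\right)^{2} + 63 \left(14 + 7 \cdot 16\right)^{4} + 210 \left(14 + 7 \cdot 16\right)^{3}}{63 \left(16 + \left(14 + 7 \cdot 16\right)^{2} + 8 \left(14 + 7 \cdot 16\right)\right)} \left(-513\right) = \frac{2551 - 2186 \left(14 + 112\right) - 863 \left(14 + 112\right)^{2} + 63 \left(14 + 112\right)^{4} + 210 \left(14 + 112\right)^{3}}{63 \left(16 + \left(14 + 112\right)^{2} + 8 \left(14 + 112\right)\right)} \left(-513\right) = \frac{2551 - 275436 - 863 \cdot 126^{2} + 63 \cdot 126^{4} + 210 \cdot 126^{3}}{63 \left(16 + 126^{2} + 8 \cdot 126\right)} \left(-513\right) = \frac{2551 - 275436 - 13700988 + 63 \cdot 252047376 + 210 \cdot 2000376}{63 \left(16 + 15876 + 1008\right)} \left(-513\right) = \frac{2551 - 275436 - 13700988 + 15878984688 + 420078960}{63 \cdot 16900} \left(-513\right) = \frac{1}{63} \cdot \frac{1}{16900} \cdot 16285089775 \left(-513\right) = \frac{651403591}{42588} \left(-513\right) = - \frac{37130004687}{4732}$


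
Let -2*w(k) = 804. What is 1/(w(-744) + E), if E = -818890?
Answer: -1/819292 ≈ -1.2206e-6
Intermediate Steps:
w(k) = -402 (w(k) = -½*804 = -402)
1/(w(-744) + E) = 1/(-402 - 818890) = 1/(-819292) = -1/819292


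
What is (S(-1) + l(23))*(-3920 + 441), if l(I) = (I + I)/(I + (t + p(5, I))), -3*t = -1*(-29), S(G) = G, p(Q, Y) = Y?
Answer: -100891/109 ≈ -925.61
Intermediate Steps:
t = -29/3 (t = -(-1)*(-29)/3 = -⅓*29 = -29/3 ≈ -9.6667)
l(I) = 2*I/(-29/3 + 2*I) (l(I) = (I + I)/(I + (-29/3 + I)) = (2*I)/(-29/3 + 2*I) = 2*I/(-29/3 + 2*I))
(S(-1) + l(23))*(-3920 + 441) = (-1 + 6*23/(-29 + 6*23))*(-3920 + 441) = (-1 + 6*23/(-29 + 138))*(-3479) = (-1 + 6*23/109)*(-3479) = (-1 + 6*23*(1/109))*(-3479) = (-1 + 138/109)*(-3479) = (29/109)*(-3479) = -100891/109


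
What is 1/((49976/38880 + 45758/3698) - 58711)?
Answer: -8986140/527462522897 ≈ -1.7037e-5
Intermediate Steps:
1/((49976/38880 + 45758/3698) - 58711) = 1/((49976*(1/38880) + 45758*(1/3698)) - 58711) = 1/((6247/4860 + 22879/1849) - 58711) = 1/(122742643/8986140 - 58711) = 1/(-527462522897/8986140) = -8986140/527462522897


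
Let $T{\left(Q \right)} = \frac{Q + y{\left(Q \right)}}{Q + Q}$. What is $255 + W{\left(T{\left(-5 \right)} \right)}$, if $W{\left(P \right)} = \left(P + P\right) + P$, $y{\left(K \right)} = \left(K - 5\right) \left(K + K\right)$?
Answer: $\frac{453}{2} \approx 226.5$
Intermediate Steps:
$y{\left(K \right)} = 2 K \left(-5 + K\right)$ ($y{\left(K \right)} = \left(-5 + K\right) 2 K = 2 K \left(-5 + K\right)$)
$T{\left(Q \right)} = \frac{Q + 2 Q \left(-5 + Q\right)}{2 Q}$ ($T{\left(Q \right)} = \frac{Q + 2 Q \left(-5 + Q\right)}{Q + Q} = \frac{Q + 2 Q \left(-5 + Q\right)}{2 Q}$)
$W{\left(P \right)} = 3 P$ ($W{\left(P \right)} = 2 P + P = 3 P$)
$255 + W{\left(T{\left(-5 \right)} \right)} = 255 + 3 \left(- \frac{9}{2} - 5\right) = 255 + 3 \left(- \frac{19}{2}\right) = 255 - \frac{57}{2} = \frac{453}{2}$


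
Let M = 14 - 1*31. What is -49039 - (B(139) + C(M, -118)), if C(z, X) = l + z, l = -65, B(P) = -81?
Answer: -48876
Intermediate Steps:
M = -17 (M = 14 - 31 = -17)
C(z, X) = -65 + z
-49039 - (B(139) + C(M, -118)) = -49039 - (-81 + (-65 - 17)) = -49039 - (-81 - 82) = -49039 - 1*(-163) = -49039 + 163 = -48876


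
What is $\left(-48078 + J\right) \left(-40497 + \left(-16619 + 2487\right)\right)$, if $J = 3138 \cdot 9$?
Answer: $1083620844$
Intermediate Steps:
$J = 28242$
$\left(-48078 + J\right) \left(-40497 + \left(-16619 + 2487\right)\right) = \left(-48078 + 28242\right) \left(-40497 + \left(-16619 + 2487\right)\right) = - 19836 \left(-40497 - 14132\right) = \left(-19836\right) \left(-54629\right) = 1083620844$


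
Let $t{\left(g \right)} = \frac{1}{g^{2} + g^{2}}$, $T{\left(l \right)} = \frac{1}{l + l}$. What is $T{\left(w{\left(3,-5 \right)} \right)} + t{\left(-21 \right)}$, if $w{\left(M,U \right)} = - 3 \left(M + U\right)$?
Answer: $\frac{149}{1764} \approx 0.084467$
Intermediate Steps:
$w{\left(M,U \right)} = - 3 M - 3 U$
$T{\left(l \right)} = \frac{1}{2 l}$
$t{\left(g \right)} = \frac{1}{2 g^{2}}$
$T{\left(w{\left(3,-5 \right)} \right)} + t{\left(-21 \right)} = \frac{1}{2 \left(\left(-3\right) 3 - -15\right)} + \frac{1}{2 \cdot 441} = \frac{1}{2 \left(-9 + 15\right)} + \frac{1}{2} \cdot \frac{1}{441} = \frac{1}{2 \cdot 6} + \frac{1}{882} = \frac{1}{2} \cdot \frac{1}{6} + \frac{1}{882} = \frac{1}{12} + \frac{1}{882} = \frac{149}{1764}$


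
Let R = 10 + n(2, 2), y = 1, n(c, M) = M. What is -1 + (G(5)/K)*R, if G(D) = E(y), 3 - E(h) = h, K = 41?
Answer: -17/41 ≈ -0.41463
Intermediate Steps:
E(h) = 3 - h
G(D) = 2 (G(D) = 3 - 1*1 = 3 - 1 = 2)
R = 12 (R = 10 + 2 = 12)
-1 + (G(5)/K)*R = -1 + (2/41)*12 = -1 + 24/41 = -17/41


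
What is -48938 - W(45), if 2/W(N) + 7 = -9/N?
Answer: -880879/18 ≈ -48938.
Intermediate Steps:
W(N) = 2/(-7 - 9/N)
-48938 - W(45) = -48938 - (-2)*45/(9 + 7*45) = -48938 - (-2)*45/(9 + 315) = -48938 - (-2)*45/324 = -48938 - 1*(-5/18) = -48938 + 5/18 = -880879/18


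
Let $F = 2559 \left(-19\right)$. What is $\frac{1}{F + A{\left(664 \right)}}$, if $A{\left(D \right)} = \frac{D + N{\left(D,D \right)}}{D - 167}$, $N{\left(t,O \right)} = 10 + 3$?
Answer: $- \frac{497}{24163960} \approx -2.0568 \cdot 10^{-5}$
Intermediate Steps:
$N{\left(t,O \right)} = 13$
$F = -48621$
$A{\left(D \right)} = \frac{13 + D}{-167 + D}$ ($A{\left(D \right)} = \frac{D + 13}{D - 167} = \frac{13 + D}{-167 + D}$)
$\frac{1}{F + A{\left(664 \right)}} = \frac{1}{-48621 + \frac{13 + 664}{-167 + 664}} = \frac{1}{-48621 + \frac{1}{497} \cdot 677} = \frac{1}{-48621 + \frac{677}{497}} = \frac{1}{- \frac{24163960}{497}} = - \frac{497}{24163960}$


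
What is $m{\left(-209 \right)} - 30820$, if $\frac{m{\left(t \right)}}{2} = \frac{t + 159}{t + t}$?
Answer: $- \frac{6441330}{209} \approx -30820.0$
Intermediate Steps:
$m{\left(t \right)} = \frac{159 + t}{t}$ ($m{\left(t \right)} = 2 \frac{t + 159}{t + t} = 2 \frac{159 + t}{2 t} = \frac{159 + t}{t}$)
$m{\left(-209 \right)} - 30820 = \frac{159 - 209}{-209} - 30820 = \left(- \frac{1}{209}\right) \left(-50\right) - 30820 = \frac{50}{209} - 30820 = - \frac{6441330}{209}$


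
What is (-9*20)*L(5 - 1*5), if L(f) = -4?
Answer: 720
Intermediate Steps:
(-9*20)*L(5 - 1*5) = -9*20*(-4) = -180*(-4) = 720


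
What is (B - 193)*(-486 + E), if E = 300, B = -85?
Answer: 51708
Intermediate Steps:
(B - 193)*(-486 + E) = (-85 - 193)*(-486 + 300) = -278*(-186) = 51708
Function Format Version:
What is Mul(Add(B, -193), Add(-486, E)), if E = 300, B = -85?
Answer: 51708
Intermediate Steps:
Mul(Add(B, -193), Add(-486, E)) = Mul(Add(-85, -193), Add(-486, 300)) = Mul(-278, -186) = 51708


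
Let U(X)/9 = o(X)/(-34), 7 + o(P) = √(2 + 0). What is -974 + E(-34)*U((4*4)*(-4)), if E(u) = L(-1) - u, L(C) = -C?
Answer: -30911/34 - 315*√2/34 ≈ -922.25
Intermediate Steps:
o(P) = -7 + √2 (o(P) = -7 + √(2 + 0) = -7 + √2)
U(X) = 63/34 - 9*√2/34 (U(X) = 9*((-7 + √2)/(-34)) = 9*((-7 + √2)*(-1/34)) = 9*(7/34 - √2/34) = 63/34 - 9*√2/34)
E(u) = 1 - u (E(u) = -1*(-1) - u = 1 - u)
-974 + E(-34)*U((4*4)*(-4)) = -974 + (1 - 1*(-34))*(63/34 - 9*√2/34) = -974 + (1 + 34)*(63/34 - 9*√2/34) = -974 + 35*(63/34 - 9*√2/34) = -974 + (2205/34 - 315*√2/34) = -30911/34 - 315*√2/34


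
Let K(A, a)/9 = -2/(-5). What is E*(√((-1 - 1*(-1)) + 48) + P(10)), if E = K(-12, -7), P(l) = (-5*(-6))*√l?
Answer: 108*√10 + 72*√3/5 ≈ 366.47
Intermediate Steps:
P(l) = 30*√l
K(A, a) = 18/5 (K(A, a) = 9*(-2/(-5)) = 9*(-2*(-⅕)) = 9*(⅖) = 18/5)
E = 18/5 ≈ 3.6000
E*(√((-1 - 1*(-1)) + 48) + P(10)) = 18*(√((-1 - 1*(-1)) + 48) + 30*√10)/5 = 18*(√((-1 + 1) + 48) + 30*√10)/5 = 18*(√(0 + 48) + 30*√10)/5 = 18*(√48 + 30*√10)/5 = 18*(4*√3 + 30*√10)/5 = 108*√10 + 72*√3/5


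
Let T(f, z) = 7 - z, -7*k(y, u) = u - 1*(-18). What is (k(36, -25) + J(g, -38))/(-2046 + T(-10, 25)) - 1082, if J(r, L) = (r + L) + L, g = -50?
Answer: -2233123/2064 ≈ -1081.9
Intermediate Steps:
k(y, u) = -18/7 - u/7 (k(y, u) = -(u - 1*(-18))/7 = -(u + 18)/7 = -(18 + u)/7 = -18/7 - u/7)
J(r, L) = r + 2*L (J(r, L) = (L + r) + L = r + 2*L)
(k(36, -25) + J(g, -38))/(-2046 + T(-10, 25)) - 1082 = ((-18/7 - 1/7*(-25)) + (-50 + 2*(-38)))/(-2046 + (7 - 1*25)) - 1082 = ((-18/7 + 25/7) + (-50 - 76))/(-2046 + (7 - 25)) - 1082 = (1 - 126)/(-2046 - 18) - 1082 = -125/(-2064) - 1082 = -125*(-1/2064) - 1082 = 125/2064 - 1082 = -2233123/2064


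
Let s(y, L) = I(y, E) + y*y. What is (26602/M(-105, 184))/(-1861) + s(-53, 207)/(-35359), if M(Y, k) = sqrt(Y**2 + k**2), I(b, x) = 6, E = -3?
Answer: -2815/35359 - 26602*sqrt(44881)/83523541 ≈ -0.14709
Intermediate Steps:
s(y, L) = 6 + y**2 (s(y, L) = 6 + y*y = 6 + y**2)
(26602/M(-105, 184))/(-1861) + s(-53, 207)/(-35359) = (26602/(sqrt((-105)**2 + 184**2)))/(-1861) + (6 + (-53)**2)/(-35359) = (26602/(sqrt(11025 + 33856)))*(-1/1861) + (6 + 2809)*(-1/35359) = (26602/(sqrt(44881)))*(-1/1861) + 2815*(-1/35359) = (26602*(sqrt(44881)/44881))*(-1/1861) - 2815/35359 = (26602*sqrt(44881)/44881)*(-1/1861) - 2815/35359 = -26602*sqrt(44881)/83523541 - 2815/35359 = -2815/35359 - 26602*sqrt(44881)/83523541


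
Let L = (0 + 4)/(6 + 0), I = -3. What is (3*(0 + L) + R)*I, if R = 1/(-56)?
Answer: -333/56 ≈ -5.9464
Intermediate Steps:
L = 2/3 (L = 4/6 = 4*(1/6) = 2/3 ≈ 0.66667)
R = -1/56 ≈ -0.017857
(3*(0 + L) + R)*I = (3*(0 + 2/3) - 1/56)*(-3) = (3*(2/3) - 1/56)*(-3) = (2 - 1/56)*(-3) = (111/56)*(-3) = -333/56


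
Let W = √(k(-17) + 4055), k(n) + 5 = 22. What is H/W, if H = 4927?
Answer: 4927*√1018/2036 ≈ 77.211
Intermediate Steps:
k(n) = 17 (k(n) = -5 + 22 = 17)
W = 2*√1018 (W = √(17 + 4055) = √4072 = 2*√1018 ≈ 63.812)
H/W = 4927/((2*√1018)) = 4927*(√1018/2036) = 4927*√1018/2036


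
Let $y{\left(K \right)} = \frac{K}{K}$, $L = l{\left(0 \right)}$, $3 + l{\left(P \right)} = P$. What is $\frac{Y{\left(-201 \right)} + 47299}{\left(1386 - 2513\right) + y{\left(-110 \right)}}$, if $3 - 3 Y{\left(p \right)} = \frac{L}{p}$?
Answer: $- \frac{9507299}{226326} \approx -42.007$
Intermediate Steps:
$l{\left(P \right)} = -3 + P$
$L = -3$ ($L = -3 + 0 = -3$)
$y{\left(K \right)} = 1$
$Y{\left(p \right)} = 1 + \frac{1}{p}$ ($Y{\left(p \right)} = 1 - \frac{\left(-3\right) \frac{1}{p}}{3} = 1 + \frac{1}{p}$)
$\frac{Y{\left(-201 \right)} + 47299}{\left(1386 - 2513\right) + y{\left(-110 \right)}} = \frac{\frac{1 - 201}{-201} + 47299}{\left(1386 - 2513\right) + 1} = \frac{\left(- \frac{1}{201}\right) \left(-200\right) + 47299}{\left(1386 - 2513\right) + 1} = \frac{\frac{200}{201} + 47299}{-1127 + 1} = \frac{9507299}{201 \left(-1126\right)} = \frac{9507299}{201} \left(- \frac{1}{1126}\right) = - \frac{9507299}{226326}$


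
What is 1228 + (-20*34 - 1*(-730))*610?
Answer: 31728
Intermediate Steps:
1228 + (-20*34 - 1*(-730))*610 = 1228 + (-680 + 730)*610 = 1228 + 50*610 = 1228 + 30500 = 31728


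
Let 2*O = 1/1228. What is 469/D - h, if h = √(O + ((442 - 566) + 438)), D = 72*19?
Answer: 469/1368 - √473507590/1228 ≈ -17.377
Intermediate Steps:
D = 1368
O = 1/2456 (O = (½)/1228 = (½)*(1/1228) = 1/2456 ≈ 0.00040717)
h = √473507590/1228 (h = √(1/2456 + ((442 - 566) + 438)) = √(1/2456 + (-124 + 438)) = √(1/2456 + 314) = √(771185/2456) = √473507590/1228 ≈ 17.720)
469/D - h = 469/1368 - √473507590/1228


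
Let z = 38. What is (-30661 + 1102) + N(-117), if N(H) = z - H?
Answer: -29404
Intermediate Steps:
N(H) = 38 - H
(-30661 + 1102) + N(-117) = (-30661 + 1102) + (38 - 1*(-117)) = -29559 + (38 + 117) = -29559 + 155 = -29404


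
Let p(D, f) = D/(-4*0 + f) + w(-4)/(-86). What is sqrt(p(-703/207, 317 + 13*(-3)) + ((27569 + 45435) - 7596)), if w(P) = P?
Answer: sqrt(44499566675895554)/824826 ≈ 255.75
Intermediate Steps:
p(D, f) = 2/43 + D/f (p(D, f) = D/(-4*0 + f) - 4/(-86) = D/(0 + f) - 4*(-1/86) = D/f + 2/43 = 2/43 + D/f)
sqrt(p(-703/207, 317 + 13*(-3)) + ((27569 + 45435) - 7596)) = sqrt((2/43 + (-703/207)/(317 + 13*(-3))) + ((27569 + 45435) - 7596)) = sqrt((2/43 + (-703*1/207)/(317 - 39)) + (73004 - 7596)) = sqrt((2/43 - 703/207/278) + 65408) = sqrt((2/43 - 703/207*1/278) + 65408) = sqrt((2/43 - 703/57546) + 65408) = sqrt(84863/2474478 + 65408) = sqrt(161850741887/2474478) = sqrt(44499566675895554)/824826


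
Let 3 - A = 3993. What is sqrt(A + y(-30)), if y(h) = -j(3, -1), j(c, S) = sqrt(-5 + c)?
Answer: sqrt(-3990 - I*sqrt(2)) ≈ 0.0112 - 63.166*I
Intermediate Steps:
A = -3990 (A = 3 - 1*3993 = 3 - 3993 = -3990)
y(h) = -I*sqrt(2) (y(h) = -sqrt(-5 + 3) = -sqrt(-2) = -I*sqrt(2))
sqrt(A + y(-30)) = sqrt(-3990 - I*sqrt(2))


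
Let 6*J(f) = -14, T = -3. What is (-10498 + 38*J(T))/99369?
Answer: -31760/298107 ≈ -0.10654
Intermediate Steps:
J(f) = -7/3 (J(f) = (⅙)*(-14) = -7/3)
(-10498 + 38*J(T))/99369 = (-10498 + 38*(-7/3))/99369 = (-10498 - 266/3)*(1/99369) = -31760/3*1/99369 = -31760/298107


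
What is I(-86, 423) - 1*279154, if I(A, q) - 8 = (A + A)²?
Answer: -249562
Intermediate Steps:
I(A, q) = 8 + 4*A² (I(A, q) = 8 + (A + A)² = 8 + (2*A)² = 8 + 4*A²)
I(-86, 423) - 1*279154 = (8 + 4*(-86)²) - 1*279154 = (8 + 4*7396) - 279154 = (8 + 29584) - 279154 = 29592 - 279154 = -249562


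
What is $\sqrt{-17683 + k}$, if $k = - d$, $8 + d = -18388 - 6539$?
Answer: $14 \sqrt{37} \approx 85.159$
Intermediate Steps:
$d = -24935$ ($d = -8 - 24927 = -24935$)
$k = 24935$ ($k = \left(-1\right) \left(-24935\right) = 24935$)
$\sqrt{-17683 + k} = \sqrt{-17683 + 24935} = \sqrt{7252} = 14 \sqrt{37}$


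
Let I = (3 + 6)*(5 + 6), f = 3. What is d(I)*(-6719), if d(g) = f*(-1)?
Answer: 20157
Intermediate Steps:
I = 99 (I = 9*11 = 99)
d(g) = -3 (d(g) = 3*(-1) = -3)
d(I)*(-6719) = -3*(-6719) = 20157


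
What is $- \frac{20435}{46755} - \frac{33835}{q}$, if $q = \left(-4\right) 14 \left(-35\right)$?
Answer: $- \frac{64880321}{3665592} \approx -17.7$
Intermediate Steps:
$q = 1960$ ($q = \left(-56\right) \left(-35\right) = 1960$)
$- \frac{20435}{46755} - \frac{33835}{q} = - \frac{20435}{46755} - \frac{33835}{1960} = \left(-20435\right) \frac{1}{46755} - \frac{6767}{392} = - \frac{4087}{9351} - \frac{6767}{392} = - \frac{64880321}{3665592}$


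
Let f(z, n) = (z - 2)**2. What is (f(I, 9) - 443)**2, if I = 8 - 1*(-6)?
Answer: 89401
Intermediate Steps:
I = 14 (I = 8 + 6 = 14)
f(z, n) = (-2 + z)**2
(f(I, 9) - 443)**2 = ((-2 + 14)**2 - 443)**2 = (12**2 - 443)**2 = (144 - 443)**2 = (-299)**2 = 89401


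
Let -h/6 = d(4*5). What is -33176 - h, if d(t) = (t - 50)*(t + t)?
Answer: -40376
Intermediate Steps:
d(t) = 2*t*(-50 + t) (d(t) = (-50 + t)*(2*t) = 2*t*(-50 + t))
h = 7200 (h = -12*4*5*(-50 + 4*5) = -12*20*(-50 + 20) = -12*20*(-30) = -6*(-1200) = 7200)
-33176 - h = -33176 - 1*7200 = -33176 - 7200 = -40376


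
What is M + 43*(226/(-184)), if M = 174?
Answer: 11149/92 ≈ 121.18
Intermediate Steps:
M + 43*(226/(-184)) = 174 + 43*(226/(-184)) = 174 + 43*(226*(-1/184)) = 174 + 43*(-113/92) = 174 - 4859/92 = 11149/92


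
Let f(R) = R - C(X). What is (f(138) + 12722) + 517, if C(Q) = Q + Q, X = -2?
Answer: 13381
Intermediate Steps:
C(Q) = 2*Q
f(R) = 4 + R (f(R) = R - 2*(-2) = R - 1*(-4) = R + 4 = 4 + R)
(f(138) + 12722) + 517 = ((4 + 138) + 12722) + 517 = (142 + 12722) + 517 = 12864 + 517 = 13381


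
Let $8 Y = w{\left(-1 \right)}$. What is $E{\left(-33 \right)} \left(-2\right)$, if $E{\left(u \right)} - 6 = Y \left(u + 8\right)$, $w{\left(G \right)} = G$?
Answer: $- \frac{73}{4} \approx -18.25$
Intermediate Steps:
$Y = - \frac{1}{8}$ ($Y = \frac{1}{8} \left(-1\right) = - \frac{1}{8} \approx -0.125$)
$E{\left(u \right)} = 5 - \frac{u}{8}$ ($E{\left(u \right)} = 6 - \frac{u + 8}{8} = 6 - \frac{8 + u}{8} = 6 - \left(1 + \frac{u}{8}\right) = 5 - \frac{u}{8}$)
$E{\left(-33 \right)} \left(-2\right) = \left(5 - - \frac{33}{8}\right) \left(-2\right) = \left(5 + \frac{33}{8}\right) \left(-2\right) = \frac{73}{8} \left(-2\right) = - \frac{73}{4}$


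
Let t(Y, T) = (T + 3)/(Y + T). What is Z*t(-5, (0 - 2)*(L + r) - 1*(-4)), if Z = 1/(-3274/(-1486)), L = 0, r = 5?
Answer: 2229/18007 ≈ 0.12379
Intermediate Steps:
t(Y, T) = (3 + T)/(T + Y)
Z = 743/1637 (Z = 1/(-3274*(-1/1486)) = 1/(1637/743) = 743/1637 ≈ 0.45388)
Z*t(-5, (0 - 2)*(L + r) - 1*(-4)) = 743*((3 + ((0 - 2)*(0 + 5) - 1*(-4)))/(((0 - 2)*(0 + 5) - 1*(-4)) - 5))/1637 = 743*((3 + (-2*5 + 4))/((-2*5 + 4) - 5))/1637 = 743*((3 + (-10 + 4))/((-10 + 4) - 5))/1637 = 743*((3 - 6)/(-6 - 5))/1637 = 743*(-3/(-11))/1637 = 743*(-1/11*(-3))/1637 = (743/1637)*(3/11) = 2229/18007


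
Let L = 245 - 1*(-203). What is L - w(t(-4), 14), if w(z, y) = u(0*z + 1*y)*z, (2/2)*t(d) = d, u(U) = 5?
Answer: 468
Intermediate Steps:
t(d) = d
L = 448 (L = 245 + 203 = 448)
w(z, y) = 5*z
L - w(t(-4), 14) = 448 - 5*(-4) = 448 - 1*(-20) = 448 + 20 = 468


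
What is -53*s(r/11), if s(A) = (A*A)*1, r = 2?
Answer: -212/121 ≈ -1.7521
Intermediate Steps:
s(A) = A² (s(A) = A²*1 = A²)
-53*s(r/11) = -53*(2/11)² = -53*4/121 = -212/121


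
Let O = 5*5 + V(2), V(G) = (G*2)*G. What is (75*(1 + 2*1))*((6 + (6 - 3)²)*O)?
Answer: 111375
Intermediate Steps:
V(G) = 2*G² (V(G) = (2*G)*G = 2*G²)
O = 33 (O = 5*5 + 2*2² = 25 + 2*4 = 25 + 8 = 33)
(75*(1 + 2*1))*((6 + (6 - 3)²)*O) = (75*(1 + 2*1))*((6 + (6 - 3)²)*33) = (75*(1 + 2))*((6 + 3²)*33) = (75*3)*((6 + 9)*33) = 225*(15*33) = 225*495 = 111375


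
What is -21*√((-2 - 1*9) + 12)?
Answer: -21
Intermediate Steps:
-21*√((-2 - 1*9) + 12) = -21*√((-2 - 9) + 12) = -21*√(-11 + 12) = -21*√1 = -21*1 = -21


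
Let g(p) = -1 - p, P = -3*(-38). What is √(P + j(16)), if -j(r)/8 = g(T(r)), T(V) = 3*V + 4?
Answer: √538 ≈ 23.195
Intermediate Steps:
T(V) = 4 + 3*V
P = 114
j(r) = 40 + 24*r (j(r) = -8*(-1 - (4 + 3*r)) = -8*(-1 + (-4 - 3*r)) = -8*(-5 - 3*r) = 40 + 24*r)
√(P + j(16)) = √(114 + (40 + 24*16)) = √(114 + (40 + 384)) = √(114 + 424) = √538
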